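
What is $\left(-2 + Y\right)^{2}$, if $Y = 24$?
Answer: $484$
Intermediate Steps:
$\left(-2 + Y\right)^{2} = \left(-2 + 24\right)^{2} = 22^{2} = 484$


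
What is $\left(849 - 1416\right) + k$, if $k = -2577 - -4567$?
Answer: $1423$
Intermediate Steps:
$k = 1990$ ($k = -2577 + 4567 = 1990$)
$\left(849 - 1416\right) + k = \left(849 - 1416\right) + 1990 = -567 + 1990 = 1423$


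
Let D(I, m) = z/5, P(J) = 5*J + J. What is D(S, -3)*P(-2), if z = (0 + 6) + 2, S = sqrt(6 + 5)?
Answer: -96/5 ≈ -19.200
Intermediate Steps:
S = sqrt(11) ≈ 3.3166
P(J) = 6*J
z = 8 (z = 6 + 2 = 8)
D(I, m) = 8/5
D(S, -3)*P(-2) = 8*(6*(-2))/5 = (8/5)*(-12) = -96/5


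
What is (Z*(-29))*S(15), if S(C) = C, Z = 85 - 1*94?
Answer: 3915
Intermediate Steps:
Z = -9 (Z = 85 - 94 = -9)
(Z*(-29))*S(15) = -9*(-29)*15 = 261*15 = 3915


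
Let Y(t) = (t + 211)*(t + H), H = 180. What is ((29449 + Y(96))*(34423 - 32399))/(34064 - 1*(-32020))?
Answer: 57775586/16521 ≈ 3497.1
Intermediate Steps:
Y(t) = (180 + t)*(211 + t) (Y(t) = (t + 211)*(t + 180) = (211 + t)*(180 + t) = (180 + t)*(211 + t))
((29449 + Y(96))*(34423 - 32399))/(34064 - 1*(-32020)) = ((29449 + (37980 + 96² + 391*96))*(34423 - 32399))/(34064 - 1*(-32020)) = ((29449 + (37980 + 9216 + 37536))*2024)/(34064 + 32020) = ((29449 + 84732)*2024)/66084 = (114181*2024)*(1/66084) = 231102344*(1/66084) = 57775586/16521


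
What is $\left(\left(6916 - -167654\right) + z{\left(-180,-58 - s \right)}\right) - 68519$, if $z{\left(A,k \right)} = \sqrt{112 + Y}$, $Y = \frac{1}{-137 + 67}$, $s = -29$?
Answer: $106051 + \frac{3 \sqrt{60970}}{70} \approx 1.0606 \cdot 10^{5}$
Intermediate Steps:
$Y = - \frac{1}{70}$ ($Y = \frac{1}{-70} = - \frac{1}{70} \approx -0.014286$)
$z{\left(A,k \right)} = \frac{3 \sqrt{60970}}{70}$ ($z{\left(A,k \right)} = \sqrt{112 - \frac{1}{70}} = \sqrt{\frac{7839}{70}} = \frac{3 \sqrt{60970}}{70}$)
$\left(\left(6916 - -167654\right) + z{\left(-180,-58 - s \right)}\right) - 68519 = \left(\left(6916 - -167654\right) + \frac{3 \sqrt{60970}}{70}\right) - 68519 = \left(\left(6916 + 167654\right) + \frac{3 \sqrt{60970}}{70}\right) - 68519 = \left(174570 + \frac{3 \sqrt{60970}}{70}\right) - 68519 = 106051 + \frac{3 \sqrt{60970}}{70}$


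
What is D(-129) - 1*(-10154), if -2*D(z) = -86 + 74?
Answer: 10160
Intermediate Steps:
D(z) = 6 (D(z) = -(-86 + 74)/2 = -1/2*(-12) = 6)
D(-129) - 1*(-10154) = 6 - 1*(-10154) = 6 + 10154 = 10160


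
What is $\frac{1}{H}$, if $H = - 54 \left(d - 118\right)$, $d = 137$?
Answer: $- \frac{1}{1026} \approx -0.00097466$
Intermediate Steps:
$H = -1026$ ($H = - 54 \left(137 - 118\right) = \left(-54\right) 19 = -1026$)
$\frac{1}{H} = \frac{1}{-1026} = - \frac{1}{1026}$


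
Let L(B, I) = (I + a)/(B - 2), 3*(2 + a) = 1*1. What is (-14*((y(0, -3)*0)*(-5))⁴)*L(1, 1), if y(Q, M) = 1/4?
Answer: 0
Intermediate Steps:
a = -5/3 (a = -2 + (1*1)/3 = -2 + (⅓)*1 = -2 + ⅓ = -5/3 ≈ -1.6667)
y(Q, M) = ¼
L(B, I) = (-5/3 + I)/(-2 + B) (L(B, I) = (I - 5/3)/(B - 2) = (-5/3 + I)/(-2 + B))
(-14*((y(0, -3)*0)*(-5))⁴)*L(1, 1) = (-14*(((¼)*0)*(-5))⁴)*((-5/3 + 1)/(-2 + 1)) = (-14*(0*(-5))⁴)*(-⅔/(-1)) = (-14*0⁴)*(-1*(-⅔)) = -14*0*(⅔) = 0*(⅔) = 0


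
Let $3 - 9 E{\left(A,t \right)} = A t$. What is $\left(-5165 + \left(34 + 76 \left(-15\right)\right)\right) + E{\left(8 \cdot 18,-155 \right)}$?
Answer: $- \frac{11372}{3} \approx -3790.7$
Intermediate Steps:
$E{\left(A,t \right)} = \frac{1}{3} - \frac{A t}{9}$
$\left(-5165 + \left(34 + 76 \left(-15\right)\right)\right) + E{\left(8 \cdot 18,-155 \right)} = \left(-5165 + \left(34 + 76 \left(-15\right)\right)\right) - \left(- \frac{1}{3} + \frac{1}{9} \cdot 8 \cdot 18 \left(-155\right)\right) = \left(-5165 + \left(34 - 1140\right)\right) - \left(- \frac{1}{3} + 16 \left(-155\right)\right) = \left(-5165 - 1106\right) + \left(\frac{1}{3} + 2480\right) = -6271 + \frac{7441}{3} = - \frac{11372}{3}$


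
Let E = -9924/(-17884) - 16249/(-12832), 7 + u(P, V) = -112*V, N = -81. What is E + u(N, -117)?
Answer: 751503893055/57371872 ≈ 13099.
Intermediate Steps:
u(P, V) = -7 - 112*V
E = 104485471/57371872 (E = -9924*(-1/17884) - 16249*(-1/12832) = 2481/4471 + 16249/12832 = 104485471/57371872 ≈ 1.8212)
E + u(N, -117) = 104485471/57371872 + (-7 - 112*(-117)) = 104485471/57371872 + (-7 + 13104) = 104485471/57371872 + 13097 = 751503893055/57371872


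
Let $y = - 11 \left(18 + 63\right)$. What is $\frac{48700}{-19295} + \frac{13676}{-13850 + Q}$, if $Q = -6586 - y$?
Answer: $- \frac{243143984}{75424155} \approx -3.2237$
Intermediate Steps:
$y = -891$ ($y = \left(-11\right) 81 = -891$)
$Q = -5695$ ($Q = -6586 - -891 = -6586 + 891 = -5695$)
$\frac{48700}{-19295} + \frac{13676}{-13850 + Q} = \frac{48700}{-19295} + \frac{13676}{-13850 - 5695} = 48700 \left(- \frac{1}{19295}\right) + \frac{13676}{-19545} = - \frac{9740}{3859} + 13676 \left(- \frac{1}{19545}\right) = - \frac{9740}{3859} - \frac{13676}{19545} = - \frac{243143984}{75424155}$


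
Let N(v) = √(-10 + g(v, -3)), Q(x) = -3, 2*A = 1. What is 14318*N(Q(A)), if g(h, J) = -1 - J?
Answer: 28636*I*√2 ≈ 40497.0*I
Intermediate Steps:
A = ½ (A = (½)*1 = ½ ≈ 0.50000)
N(v) = 2*I*√2 (N(v) = √(-10 + (-1 - 1*(-3))) = √(-10 + (-1 + 3)) = √(-10 + 2) = √(-8) = 2*I*√2)
14318*N(Q(A)) = 14318*(2*I*√2) = 28636*I*√2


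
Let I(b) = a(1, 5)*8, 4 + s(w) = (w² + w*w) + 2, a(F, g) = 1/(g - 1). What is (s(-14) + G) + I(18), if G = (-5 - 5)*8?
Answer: 312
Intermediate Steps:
a(F, g) = 1/(-1 + g)
G = -80 (G = -10*8 = -80)
s(w) = -2 + 2*w² (s(w) = -4 + ((w² + w*w) + 2) = -4 + ((w² + w²) + 2) = -4 + (2*w² + 2) = -4 + (2 + 2*w²) = -2 + 2*w²)
I(b) = 2 (I(b) = 8/(-1 + 5) = 8/4 = (¼)*8 = 2)
(s(-14) + G) + I(18) = ((-2 + 2*(-14)²) - 80) + 2 = ((-2 + 2*196) - 80) + 2 = ((-2 + 392) - 80) + 2 = (390 - 80) + 2 = 310 + 2 = 312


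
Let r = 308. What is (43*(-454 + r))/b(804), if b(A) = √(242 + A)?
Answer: -3139*√1046/523 ≈ -194.11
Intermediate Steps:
(43*(-454 + r))/b(804) = (43*(-454 + 308))/(√(242 + 804)) = (43*(-146))/(√1046) = -3139*√1046/523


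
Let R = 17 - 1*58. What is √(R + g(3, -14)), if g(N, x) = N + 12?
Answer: I*√26 ≈ 5.099*I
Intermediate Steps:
g(N, x) = 12 + N
R = -41 (R = 17 - 58 = -41)
√(R + g(3, -14)) = √(-41 + (12 + 3)) = √(-41 + 15) = √(-26) = I*√26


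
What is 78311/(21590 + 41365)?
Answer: 78311/62955 ≈ 1.2439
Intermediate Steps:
78311/(21590 + 41365) = 78311/62955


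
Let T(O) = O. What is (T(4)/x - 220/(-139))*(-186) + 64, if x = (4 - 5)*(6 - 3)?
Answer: 2448/139 ≈ 17.612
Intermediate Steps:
x = -3 (x = -1*3 = -3)
(T(4)/x - 220/(-139))*(-186) + 64 = (4/(-3) - 220/(-139))*(-186) + 64 = (4*(-1/3) - 220*(-1/139))*(-186) + 64 = (-4/3 + 220/139)*(-186) + 64 = (104/417)*(-186) + 64 = -6448/139 + 64 = 2448/139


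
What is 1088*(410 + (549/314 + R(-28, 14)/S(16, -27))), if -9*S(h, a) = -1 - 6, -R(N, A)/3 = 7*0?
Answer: 70333216/157 ≈ 4.4798e+5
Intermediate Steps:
R(N, A) = 0 (R(N, A) = -21*0 = -3*0 = 0)
S(h, a) = 7/9 (S(h, a) = -(-1 - 6)/9 = -⅑*(-7) = 7/9)
1088*(410 + (549/314 + R(-28, 14)/S(16, -27))) = 1088*(410 + (549/314 + 0/(7/9))) = 1088*(410 + (549*(1/314) + 0*(9/7))) = 1088*(410 + (549/314 + 0)) = 1088*(410 + 549/314) = 1088*(129289/314) = 70333216/157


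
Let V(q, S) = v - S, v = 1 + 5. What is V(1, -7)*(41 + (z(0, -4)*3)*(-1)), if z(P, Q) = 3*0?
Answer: 533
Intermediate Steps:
v = 6
V(q, S) = 6 - S
z(P, Q) = 0
V(1, -7)*(41 + (z(0, -4)*3)*(-1)) = (6 - 1*(-7))*(41 + (0*3)*(-1)) = (6 + 7)*(41 + 0*(-1)) = 13*(41 + 0) = 13*41 = 533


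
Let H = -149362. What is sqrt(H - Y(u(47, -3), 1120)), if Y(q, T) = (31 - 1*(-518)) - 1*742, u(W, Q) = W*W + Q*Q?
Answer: I*sqrt(149169) ≈ 386.22*I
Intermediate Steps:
u(W, Q) = Q**2 + W**2 (u(W, Q) = W**2 + Q**2 = Q**2 + W**2)
Y(q, T) = -193 (Y(q, T) = (31 + 518) - 742 = 549 - 742 = -193)
sqrt(H - Y(u(47, -3), 1120)) = sqrt(-149362 - 1*(-193)) = sqrt(-149362 + 193) = sqrt(-149169) = I*sqrt(149169)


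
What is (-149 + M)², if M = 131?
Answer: 324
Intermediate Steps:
(-149 + M)² = (-149 + 131)² = (-18)² = 324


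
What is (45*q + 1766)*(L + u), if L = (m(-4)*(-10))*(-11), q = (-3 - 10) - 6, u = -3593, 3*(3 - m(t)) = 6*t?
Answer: -2170913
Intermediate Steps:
m(t) = 3 - 2*t
q = -19 (q = -13 - 6 = -19)
L = 1210 (L = ((3 - 2*(-4))*(-10))*(-11) = ((3 + 8)*(-10))*(-11) = (11*(-10))*(-11) = -110*(-11) = 1210)
(45*q + 1766)*(L + u) = (45*(-19) + 1766)*(1210 - 3593) = (-855 + 1766)*(-2383) = 911*(-2383) = -2170913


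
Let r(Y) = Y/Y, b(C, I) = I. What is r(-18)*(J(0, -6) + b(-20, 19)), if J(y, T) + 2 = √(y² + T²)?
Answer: 23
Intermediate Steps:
r(Y) = 1
J(y, T) = -2 + √(T² + y²) (J(y, T) = -2 + √(y² + T²) = -2 + √(T² + y²))
r(-18)*(J(0, -6) + b(-20, 19)) = 1*((-2 + √((-6)² + 0²)) + 19) = 1*((-2 + √(36 + 0)) + 19) = 1*((-2 + √36) + 19) = 1*((-2 + 6) + 19) = 1*(4 + 19) = 1*23 = 23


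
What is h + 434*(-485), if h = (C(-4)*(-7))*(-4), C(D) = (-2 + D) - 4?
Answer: -210770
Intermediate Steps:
C(D) = -6 + D
h = -280 (h = ((-6 - 4)*(-7))*(-4) = -10*(-7)*(-4) = 70*(-4) = -280)
h + 434*(-485) = -280 + 434*(-485) = -280 - 210490 = -210770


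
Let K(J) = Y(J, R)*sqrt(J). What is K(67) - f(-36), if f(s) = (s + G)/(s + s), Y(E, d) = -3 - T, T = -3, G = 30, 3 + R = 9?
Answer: -1/12 ≈ -0.083333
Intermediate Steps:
R = 6 (R = -3 + 9 = 6)
Y(E, d) = 0 (Y(E, d) = -3 - 1*(-3) = -3 + 3 = 0)
f(s) = (30 + s)/(2*s) (f(s) = (s + 30)/(s + s) = (30 + s)/((2*s)) = (30 + s)*(1/(2*s)) = (30 + s)/(2*s))
K(J) = 0 (K(J) = 0*sqrt(J) = 0)
K(67) - f(-36) = 0 - (30 - 36)/(2*(-36)) = 0 - (-1)*(-6)/(2*36) = 0 - 1*1/12 = 0 - 1/12 = -1/12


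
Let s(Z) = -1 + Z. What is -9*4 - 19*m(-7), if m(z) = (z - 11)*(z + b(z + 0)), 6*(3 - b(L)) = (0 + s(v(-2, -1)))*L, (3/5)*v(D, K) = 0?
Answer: -1803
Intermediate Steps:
v(D, K) = 0 (v(D, K) = (5/3)*0 = 0)
b(L) = 3 + L/6 (b(L) = 3 - (0 + (-1 + 0))*L/6 = 3 - (0 - 1)*L/6 = 3 - (-1)*L/6 = 3 + L/6)
m(z) = (-11 + z)*(3 + 7*z/6) (m(z) = (z - 11)*(z + (3 + (z + 0)/6)) = (-11 + z)*(z + (3 + z/6)) = (-11 + z)*(3 + 7*z/6))
-9*4 - 19*m(-7) = -9*4 - 19*(-33 - 59/6*(-7) + (7/6)*(-7)²) = -36 - 19*(-33 + 413/6 + (7/6)*49) = -36 - 19*(-33 + 413/6 + 343/6) = -36 - 19*93 = -36 - 1767 = -1803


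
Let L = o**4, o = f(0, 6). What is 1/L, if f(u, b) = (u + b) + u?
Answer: 1/1296 ≈ 0.00077160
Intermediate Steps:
f(u, b) = b + 2*u (f(u, b) = (b + u) + u = b + 2*u)
o = 6 (o = 6 + 2*0 = 6 + 0 = 6)
L = 1296 (L = 6**4 = 1296)
1/L = 1/1296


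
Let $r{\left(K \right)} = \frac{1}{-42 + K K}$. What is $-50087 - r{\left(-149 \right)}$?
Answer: $- \frac{1109877834}{22159} \approx -50087.0$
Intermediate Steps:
$r{\left(K \right)} = \frac{1}{-42 + K^{2}}$
$-50087 - r{\left(-149 \right)} = -50087 - \frac{1}{-42 + \left(-149\right)^{2}} = -50087 - \frac{1}{-42 + 22201} = -50087 - \frac{1}{22159} = - \frac{1109877834}{22159}$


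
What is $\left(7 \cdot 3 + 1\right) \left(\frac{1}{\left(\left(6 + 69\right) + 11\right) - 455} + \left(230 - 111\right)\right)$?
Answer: $\frac{966020}{369} \approx 2617.9$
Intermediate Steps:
$\left(7 \cdot 3 + 1\right) \left(\frac{1}{\left(\left(6 + 69\right) + 11\right) - 455} + \left(230 - 111\right)\right) = \left(21 + 1\right) \left(\frac{1}{\left(75 + 11\right) - 455} + \left(230 - 111\right)\right) = 22 \left(\frac{1}{86 - 455} + 119\right) = 22 \left(\frac{1}{-369} + 119\right) = 22 \left(- \frac{1}{369} + 119\right) = 22 \cdot \frac{43910}{369} = \frac{966020}{369}$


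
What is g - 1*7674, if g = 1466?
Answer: -6208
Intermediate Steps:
g - 1*7674 = 1466 - 1*7674 = 1466 - 7674 = -6208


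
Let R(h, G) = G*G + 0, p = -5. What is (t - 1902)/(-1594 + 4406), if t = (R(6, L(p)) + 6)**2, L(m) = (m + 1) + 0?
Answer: -709/1406 ≈ -0.50427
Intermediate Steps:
L(m) = 1 + m (L(m) = (1 + m) + 0 = 1 + m)
R(h, G) = G**2 (R(h, G) = G**2 + 0 = G**2)
t = 484 (t = ((1 - 5)**2 + 6)**2 = ((-4)**2 + 6)**2 = (16 + 6)**2 = 22**2 = 484)
(t - 1902)/(-1594 + 4406) = (484 - 1902)/(-1594 + 4406) = -1418/2812 = -1418*1/2812 = -709/1406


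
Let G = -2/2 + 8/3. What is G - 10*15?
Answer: -445/3 ≈ -148.33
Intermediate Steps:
G = 5/3 (G = -2*1/2 + 8*(1/3) = -1 + 8/3 = 5/3 ≈ 1.6667)
G - 10*15 = 5/3 - 10*15 = 5/3 - 150 = -445/3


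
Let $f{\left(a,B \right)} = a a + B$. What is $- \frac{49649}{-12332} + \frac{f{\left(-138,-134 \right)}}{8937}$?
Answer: $\frac{676911233}{110211084} \approx 6.142$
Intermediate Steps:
$f{\left(a,B \right)} = B + a^{2}$ ($f{\left(a,B \right)} = a^{2} + B = B + a^{2}$)
$- \frac{49649}{-12332} + \frac{f{\left(-138,-134 \right)}}{8937} = - \frac{49649}{-12332} + \frac{-134 + \left(-138\right)^{2}}{8937} = \left(-49649\right) \left(- \frac{1}{12332}\right) + \left(-134 + 19044\right) \frac{1}{8937} = \frac{49649}{12332} + 18910 \cdot \frac{1}{8937} = \frac{49649}{12332} + \frac{18910}{8937} = \frac{676911233}{110211084}$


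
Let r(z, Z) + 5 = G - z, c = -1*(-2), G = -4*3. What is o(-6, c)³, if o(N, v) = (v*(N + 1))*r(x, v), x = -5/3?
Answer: 97336000/27 ≈ 3.6050e+6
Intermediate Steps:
G = -12
c = 2
x = -5/3 (x = -5*⅓ = -5/3 ≈ -1.6667)
r(z, Z) = -17 - z (r(z, Z) = -5 + (-12 - z) = -17 - z)
o(N, v) = -46*v*(1 + N)/3 (o(N, v) = (v*(N + 1))*(-17 - 1*(-5/3)) = (v*(1 + N))*(-17 + 5/3) = (v*(1 + N))*(-46/3) = -46*v*(1 + N)/3)
o(-6, c)³ = (-46/3*2*(1 - 6))³ = (-46/3*2*(-5))³ = (460/3)³ = 97336000/27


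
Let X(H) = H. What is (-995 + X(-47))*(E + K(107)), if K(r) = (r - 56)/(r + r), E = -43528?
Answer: 4853084261/107 ≈ 4.5356e+7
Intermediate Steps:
K(r) = (-56 + r)/(2*r) (K(r) = (-56 + r)/((2*r)) = (-56 + r)*(1/(2*r)) = (-56 + r)/(2*r))
(-995 + X(-47))*(E + K(107)) = (-995 - 47)*(-43528 + (½)*(-56 + 107)/107) = -1042*(-43528 + (½)*(1/107)*51) = -1042*(-43528 + 51/214) = -1042*(-9314941/214) = 4853084261/107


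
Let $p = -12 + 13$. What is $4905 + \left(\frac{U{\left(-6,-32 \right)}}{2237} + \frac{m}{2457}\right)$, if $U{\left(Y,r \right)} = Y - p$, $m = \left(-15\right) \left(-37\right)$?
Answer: $\frac{8986873327}{1832103} \approx 4905.2$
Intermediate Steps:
$p = 1$
$m = 555$
$U{\left(Y,r \right)} = -1 + Y$ ($U{\left(Y,r \right)} = Y - 1 = -1 + Y$)
$4905 + \left(\frac{U{\left(-6,-32 \right)}}{2237} + \frac{m}{2457}\right) = 4905 + \left(\frac{-1 - 6}{2237} + \frac{555}{2457}\right) = 4905 + \left(\left(-7\right) \frac{1}{2237} + 555 \cdot \frac{1}{2457}\right) = 4905 + \left(- \frac{7}{2237} + \frac{185}{819}\right) = 4905 + \frac{408112}{1832103} = \frac{8986873327}{1832103}$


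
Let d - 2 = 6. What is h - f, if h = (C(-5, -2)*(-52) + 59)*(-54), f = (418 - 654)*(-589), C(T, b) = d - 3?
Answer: -128150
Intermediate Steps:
d = 8 (d = 2 + 6 = 8)
C(T, b) = 5 (C(T, b) = 8 - 3 = 5)
f = 139004 (f = -236*(-589) = 139004)
h = 10854 (h = (5*(-52) + 59)*(-54) = (-260 + 59)*(-54) = -201*(-54) = 10854)
h - f = 10854 - 1*139004 = 10854 - 139004 = -128150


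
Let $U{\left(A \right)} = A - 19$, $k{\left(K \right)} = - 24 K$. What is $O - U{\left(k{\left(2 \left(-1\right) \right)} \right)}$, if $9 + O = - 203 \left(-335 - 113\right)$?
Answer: $90906$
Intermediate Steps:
$U{\left(A \right)} = -19 + A$
$O = 90935$ ($O = -9 - 203 \left(-335 - 113\right) = -9 - -90944 = -9 + 90944 = 90935$)
$O - U{\left(k{\left(2 \left(-1\right) \right)} \right)} = 90935 - \left(-19 - 24 \cdot 2 \left(-1\right)\right) = 90935 - \left(-19 - -48\right) = 90935 - \left(-19 + 48\right) = 90935 - 29 = 90906$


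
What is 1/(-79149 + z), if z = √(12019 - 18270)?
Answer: -11307/894938636 - I*√6251/6264570452 ≈ -1.2634e-5 - 1.2621e-8*I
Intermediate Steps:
z = I*√6251 (z = √(-6251) = I*√6251 ≈ 79.063*I)
1/(-79149 + z) = 1/(-79149 + I*√6251)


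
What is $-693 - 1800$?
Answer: $-2493$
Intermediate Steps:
$-693 - 1800 = -2493$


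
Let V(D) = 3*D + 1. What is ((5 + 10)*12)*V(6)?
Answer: 3420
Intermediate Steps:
V(D) = 1 + 3*D
((5 + 10)*12)*V(6) = ((5 + 10)*12)*(1 + 3*6) = (15*12)*(1 + 18) = 180*19 = 3420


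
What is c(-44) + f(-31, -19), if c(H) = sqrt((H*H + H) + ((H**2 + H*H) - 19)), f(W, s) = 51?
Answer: 51 + sqrt(5745) ≈ 126.80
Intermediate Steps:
c(H) = sqrt(-19 + H + 3*H**2) (c(H) = sqrt((H**2 + H) + ((H**2 + H**2) - 19)) = sqrt((H + H**2) + (2*H**2 - 19)) = sqrt((H + H**2) + (-19 + 2*H**2)) = sqrt(-19 + H + 3*H**2))
c(-44) + f(-31, -19) = sqrt(-19 - 44 + 3*(-44)**2) + 51 = sqrt(-19 - 44 + 3*1936) + 51 = sqrt(-19 - 44 + 5808) + 51 = sqrt(5745) + 51 = 51 + sqrt(5745)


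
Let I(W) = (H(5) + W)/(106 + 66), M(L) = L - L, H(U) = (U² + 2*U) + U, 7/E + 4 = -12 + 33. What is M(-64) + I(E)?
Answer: 687/2924 ≈ 0.23495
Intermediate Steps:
E = 7/17 (E = 7/(-4 + (-12 + 33)) = 7/(-4 + 21) = 7/17 ≈ 0.41176)
H(U) = U² + 3*U
M(L) = 0
I(W) = 10/43 + W/172 (I(W) = (5*(3 + 5) + W)/(106 + 66) = (5*8 + W)/172 = (40 + W)*(1/172) = 10/43 + W/172)
M(-64) + I(E) = 0 + (10/43 + (1/172)*(7/17)) = 0 + (10/43 + 7/2924) = 0 + 687/2924 = 687/2924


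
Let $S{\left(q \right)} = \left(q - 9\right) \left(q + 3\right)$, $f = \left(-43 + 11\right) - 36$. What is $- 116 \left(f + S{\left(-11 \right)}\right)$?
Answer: $-10672$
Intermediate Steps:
$f = -68$ ($f = -32 - 36 = -68$)
$S{\left(q \right)} = \left(-9 + q\right) \left(3 + q\right)$
$- 116 \left(f + S{\left(-11 \right)}\right) = - 116 \left(-68 - \left(-39 - 121\right)\right) = - 116 \left(-68 + \left(-27 + 121 + 66\right)\right) = - 116 \left(-68 + 160\right) = \left(-116\right) 92 = -10672$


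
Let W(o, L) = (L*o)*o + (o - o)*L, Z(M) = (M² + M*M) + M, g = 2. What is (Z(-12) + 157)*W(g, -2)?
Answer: -3464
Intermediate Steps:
Z(M) = M + 2*M² (Z(M) = (M² + M²) + M = 2*M² + M = M + 2*M²)
W(o, L) = L*o² (W(o, L) = L*o² + 0*L = L*o² + 0 = L*o²)
(Z(-12) + 157)*W(g, -2) = (-12*(1 + 2*(-12)) + 157)*(-2*2²) = (-12*(1 - 24) + 157)*(-2*4) = (-12*(-23) + 157)*(-8) = (276 + 157)*(-8) = 433*(-8) = -3464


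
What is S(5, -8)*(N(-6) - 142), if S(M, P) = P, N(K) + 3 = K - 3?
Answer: 1232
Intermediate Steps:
N(K) = -6 + K (N(K) = -3 + (K - 3) = -3 + (-3 + K) = -6 + K)
S(5, -8)*(N(-6) - 142) = -8*((-6 - 6) - 142) = -8*(-12 - 142) = -8*(-154) = 1232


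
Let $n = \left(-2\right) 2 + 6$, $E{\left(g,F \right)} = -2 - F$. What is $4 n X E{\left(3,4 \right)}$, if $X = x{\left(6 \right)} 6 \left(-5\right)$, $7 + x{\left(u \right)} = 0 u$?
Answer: $-10080$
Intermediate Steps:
$x{\left(u \right)} = -7$ ($x{\left(u \right)} = -7 + 0 u = -7 + 0 = -7$)
$n = 2$ ($n = -4 + 6 = 2$)
$X = 210$ ($X = \left(-7\right) 6 \left(-5\right) = \left(-42\right) \left(-5\right) = 210$)
$4 n X E{\left(3,4 \right)} = 4 \cdot 2 \cdot 210 \left(-2 - 4\right) = 8 \cdot 210 \left(-2 - 4\right) = 1680 \left(-6\right) = -10080$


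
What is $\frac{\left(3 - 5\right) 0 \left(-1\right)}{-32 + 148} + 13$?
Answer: $13$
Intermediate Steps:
$\frac{\left(3 - 5\right) 0 \left(-1\right)}{-32 + 148} + 13 = \frac{\left(-2\right) 0 \left(-1\right)}{116} + 13 = \frac{0 \left(-1\right)}{116} + 13 = \frac{1}{116} \cdot 0 + 13 = 0 + 13 = 13$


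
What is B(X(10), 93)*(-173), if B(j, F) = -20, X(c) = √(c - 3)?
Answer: 3460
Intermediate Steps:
X(c) = √(-3 + c)
B(X(10), 93)*(-173) = -20*(-173) = 3460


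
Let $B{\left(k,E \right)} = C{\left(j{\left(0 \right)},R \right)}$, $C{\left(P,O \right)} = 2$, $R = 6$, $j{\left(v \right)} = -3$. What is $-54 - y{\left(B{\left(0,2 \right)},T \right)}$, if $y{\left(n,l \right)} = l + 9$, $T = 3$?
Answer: $-66$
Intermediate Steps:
$B{\left(k,E \right)} = 2$
$y{\left(n,l \right)} = 9 + l$
$-54 - y{\left(B{\left(0,2 \right)},T \right)} = -54 - \left(9 + 3\right) = -54 - 12 = -66$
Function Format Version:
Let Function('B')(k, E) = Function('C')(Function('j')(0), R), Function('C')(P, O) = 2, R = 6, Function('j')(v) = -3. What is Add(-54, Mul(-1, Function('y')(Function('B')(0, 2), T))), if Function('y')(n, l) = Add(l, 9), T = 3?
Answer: -66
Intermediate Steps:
Function('B')(k, E) = 2
Function('y')(n, l) = Add(9, l)
Add(-54, Mul(-1, Function('y')(Function('B')(0, 2), T))) = Add(-54, Mul(-1, Add(9, 3))) = Add(-54, Mul(-1, 12)) = Add(-54, -12) = -66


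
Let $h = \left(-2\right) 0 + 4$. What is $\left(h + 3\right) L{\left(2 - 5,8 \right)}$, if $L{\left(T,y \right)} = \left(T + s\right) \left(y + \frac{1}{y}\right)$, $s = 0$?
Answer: $- \frac{1365}{8} \approx -170.63$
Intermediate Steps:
$h = 4$ ($h = 0 + 4 = 4$)
$L{\left(T,y \right)} = T \left(y + \frac{1}{y}\right)$ ($L{\left(T,y \right)} = \left(T + 0\right) \left(y + \frac{1}{y}\right) = T \left(y + \frac{1}{y}\right)$)
$\left(h + 3\right) L{\left(2 - 5,8 \right)} = \left(4 + 3\right) \left(\left(2 - 5\right) 8 + \frac{2 - 5}{8}\right) = 7 \left(\left(2 - 5\right) 8 + \left(2 - 5\right) \frac{1}{8}\right) = 7 \left(\left(-3\right) 8 - \frac{3}{8}\right) = 7 \left(-24 - \frac{3}{8}\right) = 7 \left(- \frac{195}{8}\right) = - \frac{1365}{8}$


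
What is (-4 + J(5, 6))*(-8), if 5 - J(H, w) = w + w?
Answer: 88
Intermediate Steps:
J(H, w) = 5 - 2*w (J(H, w) = 5 - (w + w) = 5 - 2*w)
(-4 + J(5, 6))*(-8) = (-4 + (5 - 2*6))*(-8) = (-4 + (5 - 12))*(-8) = (-4 - 7)*(-8) = -11*(-8) = 88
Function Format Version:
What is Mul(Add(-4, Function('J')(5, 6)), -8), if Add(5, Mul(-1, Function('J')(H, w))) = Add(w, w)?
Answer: 88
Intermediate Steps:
Function('J')(H, w) = Add(5, Mul(-2, w)) (Function('J')(H, w) = Add(5, Mul(-1, Add(w, w))) = Add(5, Mul(-1, Mul(2, w))) = Add(5, Mul(-2, w)))
Mul(Add(-4, Function('J')(5, 6)), -8) = Mul(Add(-4, Add(5, Mul(-2, 6))), -8) = Mul(Add(-4, Add(5, -12)), -8) = Mul(Add(-4, -7), -8) = Mul(-11, -8) = 88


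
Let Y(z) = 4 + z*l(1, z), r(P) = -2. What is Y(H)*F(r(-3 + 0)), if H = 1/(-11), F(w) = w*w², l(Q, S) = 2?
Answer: -336/11 ≈ -30.545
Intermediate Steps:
F(w) = w³
H = -1/11 ≈ -0.090909
Y(z) = 4 + 2*z (Y(z) = 4 + z*2 = 4 + 2*z)
Y(H)*F(r(-3 + 0)) = (4 + 2*(-1/11))*(-2)³ = (4 - 2/11)*(-8) = (42/11)*(-8) = -336/11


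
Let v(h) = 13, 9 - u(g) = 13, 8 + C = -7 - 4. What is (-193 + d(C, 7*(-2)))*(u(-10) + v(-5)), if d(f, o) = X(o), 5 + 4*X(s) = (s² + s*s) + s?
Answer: -3591/4 ≈ -897.75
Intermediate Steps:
X(s) = -5/4 + s²/2 + s/4 (X(s) = -5/4 + ((s² + s*s) + s)/4 = -5/4 + ((s² + s²) + s)/4 = -5/4 + (2*s² + s)/4 = -5/4 + (s + 2*s²)/4 = -5/4 + (s²/2 + s/4) = -5/4 + s²/2 + s/4)
C = -19 (C = -8 + (-7 - 4) = -8 - 11 = -19)
u(g) = -4 (u(g) = 9 - 1*13 = 9 - 13 = -4)
d(f, o) = -5/4 + o²/2 + o/4
(-193 + d(C, 7*(-2)))*(u(-10) + v(-5)) = (-193 + (-5/4 + (7*(-2))²/2 + (7*(-2))/4))*(-4 + 13) = (-193 + (-5/4 + (½)*(-14)² + (¼)*(-14)))*9 = (-193 + (-5/4 + (½)*196 - 7/2))*9 = (-193 + (-5/4 + 98 - 7/2))*9 = (-193 + 373/4)*9 = -399/4*9 = -3591/4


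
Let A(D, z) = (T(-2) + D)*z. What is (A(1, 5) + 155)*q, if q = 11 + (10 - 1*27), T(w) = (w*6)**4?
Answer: -623040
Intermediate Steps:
T(w) = 1296*w**4 (T(w) = (6*w)**4 = 1296*w**4)
q = -6 (q = 11 + (10 - 27) = 11 - 17 = -6)
A(D, z) = z*(20736 + D) (A(D, z) = (1296*(-2)**4 + D)*z = (1296*16 + D)*z = (20736 + D)*z = z*(20736 + D))
(A(1, 5) + 155)*q = (5*(20736 + 1) + 155)*(-6) = (5*20737 + 155)*(-6) = (103685 + 155)*(-6) = 103840*(-6) = -623040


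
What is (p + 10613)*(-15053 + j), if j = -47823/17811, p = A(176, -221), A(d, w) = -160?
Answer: -934347697706/5937 ≈ -1.5738e+8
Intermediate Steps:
p = -160
j = -15941/5937 (j = -47823*1/17811 = -15941/5937 ≈ -2.6850)
(p + 10613)*(-15053 + j) = (-160 + 10613)*(-15053 - 15941/5937) = 10453*(-89385602/5937) = -934347697706/5937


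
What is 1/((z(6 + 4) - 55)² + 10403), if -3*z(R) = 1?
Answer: 9/121183 ≈ 7.4268e-5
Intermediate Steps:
z(R) = -⅓ (z(R) = -⅓*1 = -⅓)
1/((z(6 + 4) - 55)² + 10403) = 1/((-⅓ - 55)² + 10403) = 1/((-166/3)² + 10403) = 1/(27556/9 + 10403) = 1/(121183/9) = 9/121183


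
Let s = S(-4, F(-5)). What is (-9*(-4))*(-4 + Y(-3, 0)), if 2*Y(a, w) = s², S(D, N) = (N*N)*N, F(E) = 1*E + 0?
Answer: 281106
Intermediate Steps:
F(E) = E (F(E) = E + 0 = E)
S(D, N) = N³ (S(D, N) = N²*N = N³)
s = -125 (s = (-5)³ = -125)
Y(a, w) = 15625/2 (Y(a, w) = (½)*(-125)² = (½)*15625 = 15625/2)
(-9*(-4))*(-4 + Y(-3, 0)) = (-9*(-4))*(-4 + 15625/2) = 36*(15617/2) = 281106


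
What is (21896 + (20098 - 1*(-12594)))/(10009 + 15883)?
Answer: 13647/6473 ≈ 2.1083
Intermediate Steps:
(21896 + (20098 - 1*(-12594)))/(10009 + 15883) = (21896 + (20098 + 12594))/25892 = (21896 + 32692)*(1/25892) = 54588*(1/25892) = 13647/6473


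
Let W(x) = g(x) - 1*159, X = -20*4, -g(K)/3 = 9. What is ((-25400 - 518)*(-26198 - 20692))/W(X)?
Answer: -202549170/31 ≈ -6.5338e+6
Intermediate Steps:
g(K) = -27 (g(K) = -3*9 = -27)
X = -80
W(x) = -186 (W(x) = -27 - 1*159 = -27 - 159 = -186)
((-25400 - 518)*(-26198 - 20692))/W(X) = ((-25400 - 518)*(-26198 - 20692))/(-186) = -25918*(-46890)*(-1/186) = 1215295020*(-1/186) = -202549170/31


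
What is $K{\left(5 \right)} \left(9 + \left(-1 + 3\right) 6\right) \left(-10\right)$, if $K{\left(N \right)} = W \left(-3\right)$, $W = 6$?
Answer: $3780$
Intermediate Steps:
$K{\left(N \right)} = -18$ ($K{\left(N \right)} = 6 \left(-3\right) = -18$)
$K{\left(5 \right)} \left(9 + \left(-1 + 3\right) 6\right) \left(-10\right) = - 18 \left(9 + \left(-1 + 3\right) 6\right) \left(-10\right) = - 18 \left(9 + 2 \cdot 6\right) \left(-10\right) = - 18 \left(9 + 12\right) \left(-10\right) = \left(-18\right) 21 \left(-10\right) = \left(-378\right) \left(-10\right) = 3780$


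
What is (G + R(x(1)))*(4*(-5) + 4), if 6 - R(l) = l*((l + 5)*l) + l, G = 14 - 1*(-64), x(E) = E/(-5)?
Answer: -168016/125 ≈ -1344.1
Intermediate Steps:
x(E) = -E/5 (x(E) = E*(-1/5) = -E/5)
G = 78 (G = 14 + 64 = 78)
R(l) = 6 - l - l**2*(5 + l) (R(l) = 6 - (l*((l + 5)*l) + l) = 6 - (l*((5 + l)*l) + l) = 6 - (l*(l*(5 + l)) + l) = 6 - (l**2*(5 + l) + l) = 6 - (l + l**2*(5 + l)) = 6 + (-l - l**2*(5 + l)) = 6 - l - l**2*(5 + l))
(G + R(x(1)))*(4*(-5) + 4) = (78 + (6 - (-1)/5 - (-1/5*1)**3 - 5*(-1/5*1)**2))*(4*(-5) + 4) = (78 + (6 - 1*(-1/5) - (-1/5)**3 - 5*(-1/5)**2))*(-20 + 4) = (78 + (6 + 1/5 - 1*(-1/125) - 5*1/25))*(-16) = (78 + (6 + 1/5 + 1/125 - 1/5))*(-16) = (78 + 751/125)*(-16) = (10501/125)*(-16) = -168016/125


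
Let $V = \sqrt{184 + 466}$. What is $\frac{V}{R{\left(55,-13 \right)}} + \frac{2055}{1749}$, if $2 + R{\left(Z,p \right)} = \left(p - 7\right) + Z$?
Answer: $\frac{685}{583} + \frac{5 \sqrt{26}}{33} \approx 1.9475$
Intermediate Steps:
$V = 5 \sqrt{26}$ ($V = \sqrt{650} = 5 \sqrt{26} \approx 25.495$)
$R{\left(Z,p \right)} = -9 + Z + p$ ($R{\left(Z,p \right)} = -2 + \left(\left(p - 7\right) + Z\right) = -2 + \left(\left(-7 + p\right) + Z\right) = -2 + \left(-7 + Z + p\right) = -9 + Z + p$)
$\frac{V}{R{\left(55,-13 \right)}} + \frac{2055}{1749} = \frac{5 \sqrt{26}}{-9 + 55 - 13} + \frac{2055}{1749} = \frac{5 \sqrt{26}}{33} + 2055 \cdot \frac{1}{1749} = 5 \sqrt{26} \cdot \frac{1}{33} + \frac{685}{583} = \frac{5 \sqrt{26}}{33} + \frac{685}{583} = \frac{685}{583} + \frac{5 \sqrt{26}}{33}$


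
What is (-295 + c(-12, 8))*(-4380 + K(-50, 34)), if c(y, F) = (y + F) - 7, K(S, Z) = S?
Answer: 1355580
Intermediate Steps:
c(y, F) = -7 + F + y (c(y, F) = (F + y) - 7 = -7 + F + y)
(-295 + c(-12, 8))*(-4380 + K(-50, 34)) = (-295 + (-7 + 8 - 12))*(-4380 - 50) = (-295 - 11)*(-4430) = -306*(-4430) = 1355580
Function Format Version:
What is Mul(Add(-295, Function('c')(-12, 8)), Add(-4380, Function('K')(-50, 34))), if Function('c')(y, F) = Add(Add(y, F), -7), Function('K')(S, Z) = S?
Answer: 1355580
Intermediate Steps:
Function('c')(y, F) = Add(-7, F, y) (Function('c')(y, F) = Add(Add(F, y), -7) = Add(-7, F, y))
Mul(Add(-295, Function('c')(-12, 8)), Add(-4380, Function('K')(-50, 34))) = Mul(Add(-295, Add(-7, 8, -12)), Add(-4380, -50)) = Mul(Add(-295, -11), -4430) = Mul(-306, -4430) = 1355580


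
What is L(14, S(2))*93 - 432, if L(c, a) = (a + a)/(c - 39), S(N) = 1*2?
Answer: -11172/25 ≈ -446.88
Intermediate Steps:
S(N) = 2
L(c, a) = 2*a/(-39 + c) (L(c, a) = (2*a)/(-39 + c) = 2*a/(-39 + c))
L(14, S(2))*93 - 432 = (2*2/(-39 + 14))*93 - 432 = (2*2/(-25))*93 - 432 = (2*2*(-1/25))*93 - 432 = -4/25*93 - 432 = -372/25 - 432 = -11172/25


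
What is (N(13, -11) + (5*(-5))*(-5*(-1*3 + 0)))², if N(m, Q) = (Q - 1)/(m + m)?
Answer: 23824161/169 ≈ 1.4097e+5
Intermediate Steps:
N(m, Q) = (-1 + Q)/(2*m) (N(m, Q) = (-1 + Q)/((2*m)) = (-1 + Q)*(1/(2*m)) = (-1 + Q)/(2*m))
(N(13, -11) + (5*(-5))*(-5*(-1*3 + 0)))² = ((½)*(-1 - 11)/13 + (5*(-5))*(-5*(-1*3 + 0)))² = ((½)*(1/13)*(-12) - (-125)*(-3 + 0))² = (-6/13 - (-125)*(-3))² = (-6/13 - 25*15)² = (-6/13 - 375)² = (-4881/13)² = 23824161/169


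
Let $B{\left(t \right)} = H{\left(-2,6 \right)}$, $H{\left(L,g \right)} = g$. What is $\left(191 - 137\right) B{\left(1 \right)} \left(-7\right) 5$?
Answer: $-11340$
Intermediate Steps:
$B{\left(t \right)} = 6$
$\left(191 - 137\right) B{\left(1 \right)} \left(-7\right) 5 = \left(191 - 137\right) 6 \left(-7\right) 5 = 54 \left(\left(-42\right) 5\right) = 54 \left(-210\right) = -11340$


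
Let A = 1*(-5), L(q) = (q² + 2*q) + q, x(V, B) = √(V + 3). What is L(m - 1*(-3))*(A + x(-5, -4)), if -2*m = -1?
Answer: -455/4 + 91*I*√2/4 ≈ -113.75 + 32.173*I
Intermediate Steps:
m = ½ (m = -½*(-1) = ½ ≈ 0.50000)
x(V, B) = √(3 + V)
L(q) = q² + 3*q
A = -5
L(m - 1*(-3))*(A + x(-5, -4)) = ((½ - 1*(-3))*(3 + (½ - 1*(-3))))*(-5 + √(3 - 5)) = ((½ + 3)*(3 + (½ + 3)))*(-5 + √(-2)) = (7*(3 + 7/2)/2)*(-5 + I*√2) = ((7/2)*(13/2))*(-5 + I*√2) = 91*(-5 + I*√2)/4 = -455/4 + 91*I*√2/4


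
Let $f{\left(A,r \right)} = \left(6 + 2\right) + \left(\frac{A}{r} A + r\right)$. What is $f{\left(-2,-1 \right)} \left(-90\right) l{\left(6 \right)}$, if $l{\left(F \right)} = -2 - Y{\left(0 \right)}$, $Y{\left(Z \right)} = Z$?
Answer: $540$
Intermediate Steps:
$l{\left(F \right)} = -2$ ($l{\left(F \right)} = -2 - 0 = -2 + 0 = -2$)
$f{\left(A,r \right)} = 8 + r + \frac{A^{2}}{r}$ ($f{\left(A,r \right)} = 8 + \left(\frac{A^{2}}{r} + r\right) = 8 + \left(r + \frac{A^{2}}{r}\right) = 8 + r + \frac{A^{2}}{r}$)
$f{\left(-2,-1 \right)} \left(-90\right) l{\left(6 \right)} = \left(8 - 1 + \frac{\left(-2\right)^{2}}{-1}\right) \left(-90\right) \left(-2\right) = \left(8 - 1 + 4 \left(-1\right)\right) \left(-90\right) \left(-2\right) = \left(8 - 1 - 4\right) \left(-90\right) \left(-2\right) = 3 \left(-90\right) \left(-2\right) = \left(-270\right) \left(-2\right) = 540$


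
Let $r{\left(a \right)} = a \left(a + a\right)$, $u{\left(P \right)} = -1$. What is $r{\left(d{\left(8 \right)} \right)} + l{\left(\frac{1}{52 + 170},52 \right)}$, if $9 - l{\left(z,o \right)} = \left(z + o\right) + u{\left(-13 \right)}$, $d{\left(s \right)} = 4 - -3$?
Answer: $\frac{12431}{222} \approx 55.995$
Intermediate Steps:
$d{\left(s \right)} = 7$ ($d{\left(s \right)} = 4 + 3 = 7$)
$l{\left(z,o \right)} = 10 - o - z$ ($l{\left(z,o \right)} = 9 - \left(\left(z + o\right) - 1\right) = 9 - \left(\left(o + z\right) - 1\right) = 9 - \left(-1 + o + z\right) = 10 - o - z$)
$r{\left(a \right)} = 2 a^{2}$ ($r{\left(a \right)} = a 2 a = 2 a^{2}$)
$r{\left(d{\left(8 \right)} \right)} + l{\left(\frac{1}{52 + 170},52 \right)} = 2 \cdot 7^{2} - \left(42 + \frac{1}{52 + 170}\right) = 2 \cdot 49 - \frac{9325}{222} = 98 - \frac{9325}{222} = \frac{12431}{222}$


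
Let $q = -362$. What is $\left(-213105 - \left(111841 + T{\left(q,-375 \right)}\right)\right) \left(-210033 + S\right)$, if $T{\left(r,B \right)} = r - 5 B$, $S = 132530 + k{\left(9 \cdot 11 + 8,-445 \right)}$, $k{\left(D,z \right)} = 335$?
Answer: $25192188112$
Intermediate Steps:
$S = 132865$ ($S = 132530 + 335 = 132865$)
$\left(-213105 - \left(111841 + T{\left(q,-375 \right)}\right)\right) \left(-210033 + S\right) = \left(-213105 - \left(111479 + 1875\right)\right) \left(-210033 + 132865\right) = \left(-213105 - 113354\right) \left(-77168\right) = \left(-326459\right) \left(-77168\right) = 25192188112$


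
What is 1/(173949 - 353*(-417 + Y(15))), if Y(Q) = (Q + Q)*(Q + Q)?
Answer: 1/3450 ≈ 0.00028986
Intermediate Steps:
Y(Q) = 4*Q² (Y(Q) = (2*Q)*(2*Q) = 4*Q²)
1/(173949 - 353*(-417 + Y(15))) = 1/(173949 - 353*(-417 + 4*15²)) = 1/(173949 - 353*(-417 + 4*225)) = 1/(173949 - 353*(-417 + 900)) = 1/(173949 - 353*483) = 1/(173949 - 170499) = 1/3450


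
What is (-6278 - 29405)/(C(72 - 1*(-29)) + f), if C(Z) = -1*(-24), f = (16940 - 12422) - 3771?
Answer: -35683/771 ≈ -46.281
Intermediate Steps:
f = 747 (f = 4518 - 3771 = 747)
C(Z) = 24
(-6278 - 29405)/(C(72 - 1*(-29)) + f) = (-6278 - 29405)/(24 + 747) = -35683/771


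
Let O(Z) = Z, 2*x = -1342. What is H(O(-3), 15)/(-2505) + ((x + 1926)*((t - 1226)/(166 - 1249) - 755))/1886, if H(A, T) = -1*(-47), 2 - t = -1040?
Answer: -285563592229/568506410 ≈ -502.31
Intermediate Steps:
x = -671 (x = (1/2)*(-1342) = -671)
t = 1042 (t = 2 - 1*(-1040) = 2 + 1040 = 1042)
H(A, T) = 47
H(O(-3), 15)/(-2505) + ((x + 1926)*((t - 1226)/(166 - 1249) - 755))/1886 = 47/(-2505) + ((-671 + 1926)*((1042 - 1226)/(166 - 1249) - 755))/1886 = 47*(-1/2505) + (1255*(-184/(-1083) - 755))*(1/1886) = -47/2505 + (1255*(-184*(-1/1083) - 755))*(1/1886) = -47/2505 + (1255*(184/1083 - 755))*(1/1886) = -47/2505 + (1255*(-817481/1083))*(1/1886) = -47/2505 - 1025938655/1083*1/1886 = -47/2505 - 1025938655/2042538 = -285563592229/568506410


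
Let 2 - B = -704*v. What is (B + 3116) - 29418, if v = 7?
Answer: -21372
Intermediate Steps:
B = 4930 (B = 2 - (-704)*7 = 2 - 1*(-4928) = 2 + 4928 = 4930)
(B + 3116) - 29418 = (4930 + 3116) - 29418 = 8046 - 29418 = -21372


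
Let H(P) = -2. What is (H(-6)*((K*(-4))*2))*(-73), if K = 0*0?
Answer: 0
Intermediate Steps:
K = 0
(H(-6)*((K*(-4))*2))*(-73) = -2*0*(-4)*2*(-73) = -0*2*(-73) = -2*0*(-73) = 0*(-73) = 0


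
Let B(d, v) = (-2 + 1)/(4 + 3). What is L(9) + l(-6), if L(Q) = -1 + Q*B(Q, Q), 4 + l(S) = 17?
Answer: 75/7 ≈ 10.714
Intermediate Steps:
l(S) = 13 (l(S) = -4 + 17 = 13)
B(d, v) = -⅐ (B(d, v) = -1/7 = -1*⅐ = -⅐)
L(Q) = -1 - Q/7 (L(Q) = -1 + Q*(-⅐) = -1 - Q/7)
L(9) + l(-6) = (-1 - ⅐*9) + 13 = (-1 - 9/7) + 13 = -16/7 + 13 = 75/7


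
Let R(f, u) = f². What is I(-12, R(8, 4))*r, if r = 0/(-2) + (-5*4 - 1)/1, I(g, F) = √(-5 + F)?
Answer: -21*√59 ≈ -161.30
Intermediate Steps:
r = -21 (r = 0*(-½) + (-20 - 1)*1 = 0 - 21*1 = 0 - 21 = -21)
I(-12, R(8, 4))*r = √(-5 + 8²)*(-21) = √(-5 + 64)*(-21) = √59*(-21) = -21*√59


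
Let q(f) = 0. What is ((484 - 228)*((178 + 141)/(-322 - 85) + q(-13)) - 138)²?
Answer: 157000900/1369 ≈ 1.1468e+5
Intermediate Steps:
((484 - 228)*((178 + 141)/(-322 - 85) + q(-13)) - 138)² = ((484 - 228)*((178 + 141)/(-322 - 85) + 0) - 138)² = (256*(319/(-407) + 0) - 138)² = (256*(319*(-1/407) + 0) - 138)² = (256*(-29/37 + 0) - 138)² = (256*(-29/37) - 138)² = (-7424/37 - 138)² = (-12530/37)² = 157000900/1369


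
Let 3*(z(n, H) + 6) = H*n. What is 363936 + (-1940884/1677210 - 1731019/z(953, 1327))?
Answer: 385952470843494209/1060510784865 ≈ 3.6393e+5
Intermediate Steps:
z(n, H) = -6 + H*n/3 (z(n, H) = -6 + (H*n)/3 = -6 + H*n/3)
363936 + (-1940884/1677210 - 1731019/z(953, 1327)) = 363936 + (-1940884/1677210 - 1731019/(-6 + (1/3)*1327*953)) = 363936 + (-1940884*1/1677210 - 1731019/(-6 + 1264631/3)) = 363936 + (-970442/838605 - 1731019/1264613/3) = 363936 + (-970442/838605 - 1731019*3/1264613) = 363936 + (-970442/838605 - 5193057/1264613) = 363936 - 5582157134431/1060510784865 = 385952470843494209/1060510784865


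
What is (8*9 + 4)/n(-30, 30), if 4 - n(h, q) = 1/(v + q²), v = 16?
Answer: 69616/3663 ≈ 19.005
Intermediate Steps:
n(h, q) = 4 - 1/(16 + q²)
(8*9 + 4)/n(-30, 30) = (8*9 + 4)/(((63 + 4*30²)/(16 + 30²))) = (72 + 4)/(((63 + 4*900)/(16 + 900))) = 76/((63 + 3600)/916) = 76/((1/916)*3663) = 76/(3663/916) = (916/3663)*76 = 69616/3663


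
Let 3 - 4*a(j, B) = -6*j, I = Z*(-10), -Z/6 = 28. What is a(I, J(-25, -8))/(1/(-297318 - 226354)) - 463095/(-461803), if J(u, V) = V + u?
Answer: -609601292064687/461803 ≈ -1.3200e+9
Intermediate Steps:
Z = -168 (Z = -6*28 = -168)
I = 1680 (I = -168*(-10) = 1680)
a(j, B) = ¾ + 3*j/2 (a(j, B) = ¾ - (-3)*j/2 = ¾ + 3*j/2)
a(I, J(-25, -8))/(1/(-297318 - 226354)) - 463095/(-461803) = (¾ + (3/2)*1680)/(1/(-297318 - 226354)) - 463095/(-461803) = (¾ + 2520)/(1/(-523672)) - 463095*(-1/461803) = 10083/(4*(-1/523672)) + 463095/461803 = (10083/4)*(-523672) + 463095/461803 = -1320046194 + 463095/461803 = -609601292064687/461803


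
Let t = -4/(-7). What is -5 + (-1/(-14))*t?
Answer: -243/49 ≈ -4.9592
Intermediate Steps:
t = 4/7 (t = -4*(-1/7) = 4/7 ≈ 0.57143)
-5 + (-1/(-14))*t = -5 - 1/(-14)*(4/7) = -5 - 1*(-1/14)*(4/7) = -5 + (1/14)*(4/7) = -5 + 2/49 = -243/49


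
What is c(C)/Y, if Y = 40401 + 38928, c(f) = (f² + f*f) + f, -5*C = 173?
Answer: 1903/63975 ≈ 0.029746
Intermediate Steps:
C = -173/5 (C = -⅕*173 = -173/5 ≈ -34.600)
c(f) = f + 2*f² (c(f) = (f² + f²) + f = 2*f² + f = f + 2*f²)
Y = 79329
c(C)/Y = -173*(1 + 2*(-173/5))/5/79329 = -173*(1 - 346/5)/5*(1/79329) = -173/5*(-341/5)*(1/79329) = (58993/25)*(1/79329) = 1903/63975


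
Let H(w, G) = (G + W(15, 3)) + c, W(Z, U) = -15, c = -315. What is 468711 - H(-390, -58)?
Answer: 469099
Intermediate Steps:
H(w, G) = -330 + G (H(w, G) = (G - 15) - 315 = (-15 + G) - 315 = -330 + G)
468711 - H(-390, -58) = 468711 - (-330 - 58) = 468711 - 1*(-388) = 468711 + 388 = 469099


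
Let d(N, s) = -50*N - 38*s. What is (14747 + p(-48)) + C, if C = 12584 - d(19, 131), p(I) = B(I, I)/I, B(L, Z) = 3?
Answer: 532143/16 ≈ 33259.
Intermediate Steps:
p(I) = 3/I
C = 18512 (C = 12584 - (-50*19 - 38*131) = 12584 - (-950 - 4978) = 12584 - 1*(-5928) = 12584 + 5928 = 18512)
(14747 + p(-48)) + C = (14747 + 3/(-48)) + 18512 = (14747 + 3*(-1/48)) + 18512 = (14747 - 1/16) + 18512 = 235951/16 + 18512 = 532143/16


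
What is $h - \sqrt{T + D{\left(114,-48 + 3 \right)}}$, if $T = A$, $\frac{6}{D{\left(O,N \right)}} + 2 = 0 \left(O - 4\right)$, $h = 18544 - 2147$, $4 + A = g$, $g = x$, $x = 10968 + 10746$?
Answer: $16397 - 7 \sqrt{443} \approx 16250.0$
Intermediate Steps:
$x = 21714$
$g = 21714$
$A = 21710$ ($A = -4 + 21714 = 21710$)
$h = 16397$ ($h = 18544 - 2147 = 16397$)
$D{\left(O,N \right)} = -3$ ($D{\left(O,N \right)} = \frac{6}{-2 + 0 \left(O - 4\right)} = \frac{6}{-2 + 0 \left(-4 + O\right)} = \frac{6}{-2 + 0} = \frac{6}{-2} = 6 \left(- \frac{1}{2}\right) = -3$)
$T = 21710$
$h - \sqrt{T + D{\left(114,-48 + 3 \right)}} = 16397 - \sqrt{21710 - 3} = 16397 - \sqrt{21707} = 16397 - 7 \sqrt{443}$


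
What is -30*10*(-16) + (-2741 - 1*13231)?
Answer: -11172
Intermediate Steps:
-30*10*(-16) + (-2741 - 1*13231) = -300*(-16) + (-2741 - 13231) = 4800 - 15972 = -11172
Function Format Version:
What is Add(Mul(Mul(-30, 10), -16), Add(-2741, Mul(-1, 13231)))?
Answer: -11172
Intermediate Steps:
Add(Mul(Mul(-30, 10), -16), Add(-2741, Mul(-1, 13231))) = Add(Mul(-300, -16), Add(-2741, -13231)) = Add(4800, -15972) = -11172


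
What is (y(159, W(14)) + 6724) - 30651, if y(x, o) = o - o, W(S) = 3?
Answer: -23927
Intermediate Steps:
y(x, o) = 0
(y(159, W(14)) + 6724) - 30651 = (0 + 6724) - 30651 = 6724 - 30651 = -23927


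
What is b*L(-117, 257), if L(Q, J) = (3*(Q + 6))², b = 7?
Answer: 776223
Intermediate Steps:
L(Q, J) = (18 + 3*Q)² (L(Q, J) = (3*(6 + Q))² = (18 + 3*Q)²)
b*L(-117, 257) = 7*(9*(6 - 117)²) = 7*(9*(-111)²) = 7*(9*12321) = 7*110889 = 776223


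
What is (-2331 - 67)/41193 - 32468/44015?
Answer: -1443002294/1813109895 ≈ -0.79587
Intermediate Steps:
(-2331 - 67)/41193 - 32468/44015 = -2398*1/41193 - 32468*1/44015 = -2398/41193 - 32468/44015 = -1443002294/1813109895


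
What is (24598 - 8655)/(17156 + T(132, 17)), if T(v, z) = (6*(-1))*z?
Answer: 15943/17054 ≈ 0.93485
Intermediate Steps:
T(v, z) = -6*z
(24598 - 8655)/(17156 + T(132, 17)) = (24598 - 8655)/(17156 - 6*17) = 15943/(17156 - 102) = 15943/17054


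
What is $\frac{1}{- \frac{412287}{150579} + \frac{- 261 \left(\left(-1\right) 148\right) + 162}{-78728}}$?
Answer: $- \frac{151984404}{491019107} \approx -0.30953$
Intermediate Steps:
$\frac{1}{- \frac{412287}{150579} + \frac{- 261 \left(\left(-1\right) 148\right) + 162}{-78728}} = \frac{1}{\left(-412287\right) \frac{1}{150579} + \left(\left(-261\right) \left(-148\right) + 162\right) \left(- \frac{1}{78728}\right)} = \frac{1}{- \frac{137429}{50193} + \left(38628 + 162\right) \left(- \frac{1}{78728}\right)} = \frac{1}{- \frac{137429}{50193} + 38790 \left(- \frac{1}{78728}\right)} = \frac{1}{- \frac{137429}{50193} - \frac{19395}{39364}} = \frac{1}{- \frac{491019107}{151984404}} = - \frac{151984404}{491019107}$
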